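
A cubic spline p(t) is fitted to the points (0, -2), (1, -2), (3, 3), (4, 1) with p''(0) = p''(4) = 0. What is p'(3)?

0

Let M_i = p''(x_i). Step sizes h_i = 1, 2, 1; slopes of the chords Δ_i = (y_(i+1) - y_i)/h_i = 0, 5/2, -2.
  1·M_0 + 6·M_1 + 2·M_2 = 6(Δ_1 - Δ_0) = 15
  2·M_1 + 6·M_2 + 1·M_3 = 6(Δ_2 - Δ_1) = -27
Natural end conditions: M_0 = M_3 = 0.
Hence M_0 = 0, M_1 = 9/2, M_2 = -6, M_3 = 0.
On [3, 4], p'(t) = b_2 + 2c_2·(t - 3) + 3d_2·(t - 3)² with b_2 = Δ_2 - h_2(2M_2 + M_3)/6 = 0, c_2 = M_2/2 = -3, d_2 = (M_3 - M_2)/(6h_2) = 1. So p'(3) = 0.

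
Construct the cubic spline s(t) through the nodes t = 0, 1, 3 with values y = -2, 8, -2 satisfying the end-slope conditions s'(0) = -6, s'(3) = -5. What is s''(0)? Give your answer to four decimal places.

With M_i denoting the second derivative at x_i, h_i = 1, 2, and Δ_i = (y_(i+1) − y_i)/h_i = 10, -5:
  1·M_0 + 6·M_1 + 2·M_2 = 6(Δ_1 - Δ_0) = -90
Clamped end conditions give two more equations: 2h_0·M_0 + h_0·M_1 = 6(Δ_0 - s'(0)) = 96 and h_1·M_1 + 2h_1·M_2 = 6(s'(3) - Δ_1) = 0.
Hence M_0 = 190/3, M_1 = -92/3, M_2 = 46/3.

63.3333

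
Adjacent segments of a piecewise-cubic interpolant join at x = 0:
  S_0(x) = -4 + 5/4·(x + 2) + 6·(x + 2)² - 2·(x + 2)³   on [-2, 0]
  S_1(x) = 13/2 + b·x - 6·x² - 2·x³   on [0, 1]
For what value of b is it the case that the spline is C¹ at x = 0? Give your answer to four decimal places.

1.2500

S_0'(x) = 5/4 + 12·(x + 2) - 6·(x + 2)², so S_0'(0) = 5/4. On the right, S_1'(0) = b, so b = 5/4.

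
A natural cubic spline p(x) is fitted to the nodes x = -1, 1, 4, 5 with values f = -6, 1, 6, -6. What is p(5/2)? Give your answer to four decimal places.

8.4833

With M_i denoting the second derivative at x_i, h_i = 2, 3, 1, and Δ_i = (y_(i+1) − y_i)/h_i = 7/2, 5/3, -12:
  2·M_0 + 10·M_1 + 3·M_2 = 6(Δ_1 - Δ_0) = -11
  3·M_1 + 8·M_2 + 1·M_3 = 6(Δ_2 - Δ_1) = -82
Natural end conditions: M_0 = M_3 = 0.
Solving the tridiagonal system: M_0 = 0, M_1 = 158/71, M_2 = -787/71, M_3 = 0.
On [1, 4], p(x) = 1 + 2123/426·(x - 1) + 79/71·(x - 1)² - 105/142·(x - 1)³.
With (x - 1) = 3/2: p(5/2) = 9637/1136.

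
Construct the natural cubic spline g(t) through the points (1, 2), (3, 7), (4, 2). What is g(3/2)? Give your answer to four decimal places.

4.4219

Write M_i for g''(x_i). With h_i = 2, 1 and divided differences Δ_i = 5/2, -5, the continuity of g' gives the tridiagonal system
  2·M_0 + 6·M_1 + 1·M_2 = 6(Δ_1 - Δ_0) = -45
Natural end conditions: M_0 = M_2 = 0.
Solving: M_0 = 0, M_1 = -15/2, M_2 = 0.
On [1, 3], g(t) = 2 + 5·(t - 1) + 0·(t - 1)² - 5/8·(t - 1)³.
With (t - 1) = 1/2: g(3/2) = 283/64.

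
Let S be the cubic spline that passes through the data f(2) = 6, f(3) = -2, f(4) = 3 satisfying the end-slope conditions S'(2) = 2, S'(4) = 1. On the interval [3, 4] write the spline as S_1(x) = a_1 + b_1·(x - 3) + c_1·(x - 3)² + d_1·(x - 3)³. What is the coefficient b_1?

-3

Let M_i = S''(x_i). Step sizes h_i = 1, 1; slopes of the chords Δ_i = (y_(i+1) - y_i)/h_i = -8, 5.
  1·M_0 + 4·M_1 + 1·M_2 = 6(Δ_1 - Δ_0) = 78
Clamped end conditions give two more equations: 2h_0·M_0 + h_0·M_1 = 6(Δ_0 - S'(2)) = -60 and h_1·M_1 + 2h_1·M_2 = 6(S'(4) - Δ_1) = -24.
Solving the tridiagonal system: M_0 = -50, M_1 = 40, M_2 = -32.
On [3, 4], with S_1(x) = a_1 + b_1·(x - 3) + c_1·(x - 3)² + d_1·(x - 3)³: c_1 = M_1/2 = 20, d_1 = (M_2 - M_1)/(6h_1) = -12, b_1 = Δ_1 - h_1(2M_1 + M_2)/6 = -3.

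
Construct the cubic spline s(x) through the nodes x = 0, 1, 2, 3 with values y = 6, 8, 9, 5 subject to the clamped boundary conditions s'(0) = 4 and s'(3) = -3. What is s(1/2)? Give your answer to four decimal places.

Write m_i for s''(x_i). With h_i = 1, 1, 1 and divided differences Δ_i = 2, 1, -4, the continuity of s' gives the tridiagonal system
  1·m_0 + 4·m_1 + 1·m_2 = 6(Δ_1 - Δ_0) = -6
  1·m_1 + 4·m_2 + 1·m_3 = 6(Δ_2 - Δ_1) = -30
Clamped end conditions give two more equations: 2h_0·m_0 + h_0·m_1 = 6(Δ_0 - s'(0)) = -12 and h_2·m_2 + 2h_2·m_3 = 6(s'(3) - Δ_2) = 6.
Solving the tridiagonal system: m_0 = -112/15, m_1 = 44/15, m_2 = -154/15, m_3 = 122/15.
On [0, 1], s(x) = 6 + 4·x - 56/15·x² + 26/15·x³.
With x = 1/2: s(1/2) = 437/60.

7.2833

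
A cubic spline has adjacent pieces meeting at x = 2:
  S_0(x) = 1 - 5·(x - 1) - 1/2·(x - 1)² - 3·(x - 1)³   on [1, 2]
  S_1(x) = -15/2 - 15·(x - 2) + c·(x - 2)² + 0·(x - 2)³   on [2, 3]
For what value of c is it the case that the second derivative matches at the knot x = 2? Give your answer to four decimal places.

-9.5000

S_0''(x) = -1 - 18·(x - 1), so S_0''(2) = -19. On the right, S_1''(2) = 2c, so c = -19/2.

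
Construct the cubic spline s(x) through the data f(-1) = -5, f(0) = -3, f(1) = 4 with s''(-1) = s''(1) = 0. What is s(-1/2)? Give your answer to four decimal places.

-4.4688

With M_i denoting the second derivative at x_i, h_i = 1, 1, and Δ_i = (y_(i+1) − y_i)/h_i = 2, 7:
  1·M_0 + 4·M_1 + 1·M_2 = 6(Δ_1 - Δ_0) = 30
Natural end conditions: M_0 = M_2 = 0.
Forward elimination and back-substitution give M_0 = 0, M_1 = 15/2, M_2 = 0.
On [-1, 0], s(x) = -5 + 3/4·(x + 1) + 0·(x + 1)² + 5/4·(x + 1)³.
With (x + 1) = 1/2: s(-1/2) = -143/32.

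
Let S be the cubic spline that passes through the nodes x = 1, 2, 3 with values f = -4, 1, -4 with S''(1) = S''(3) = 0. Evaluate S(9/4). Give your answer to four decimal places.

0.5703

Write σ_i for S''(x_i). With h_i = 1, 1 and divided differences Δ_i = 5, -5, the continuity of S' gives the tridiagonal system
  1·σ_0 + 4·σ_1 + 1·σ_2 = 6(Δ_1 - Δ_0) = -60
Natural end conditions: σ_0 = σ_2 = 0.
Solving: σ_0 = 0, σ_1 = -15, σ_2 = 0.
On [2, 3], S(x) = 1 + 0·(x - 2) - 15/2·(x - 2)² + 5/2·(x - 2)³.
With (x - 2) = 1/4: S(9/4) = 73/128.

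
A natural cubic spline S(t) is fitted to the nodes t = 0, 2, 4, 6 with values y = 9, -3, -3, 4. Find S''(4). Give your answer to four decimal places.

Let m_i = S''(x_i). Step sizes h_i = 2, 2, 2; slopes of the chords Δ_i = (y_(i+1) - y_i)/h_i = -6, 0, 7/2.
  2·m_0 + 8·m_1 + 2·m_2 = 6(Δ_1 - Δ_0) = 36
  2·m_1 + 8·m_2 + 2·m_3 = 6(Δ_2 - Δ_1) = 21
Natural end conditions: m_0 = m_3 = 0.
Solving the tridiagonal system: m_0 = 0, m_1 = 41/10, m_2 = 8/5, m_3 = 0.

1.6000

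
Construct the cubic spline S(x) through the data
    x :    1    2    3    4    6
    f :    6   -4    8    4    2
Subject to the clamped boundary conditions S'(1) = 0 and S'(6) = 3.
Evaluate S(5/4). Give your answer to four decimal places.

Put σ_i = S'' at the i-th knot. Here h = (1, 1, 1, 2) and Δ = (-10, 12, -4, -1), so the interior equations h_(i-1)·σ_(i-1) + 2(h_(i-1)+h_i)·σ_i + h_i·σ_(i+1) = 6(Δ_i − Δ_(i-1)) read
  1·σ_0 + 4·σ_1 + 1·σ_2 = 6(Δ_1 - Δ_0) = 132
  1·σ_1 + 4·σ_2 + 1·σ_3 = 6(Δ_2 - Δ_1) = -96
  1·σ_2 + 6·σ_3 + 2·σ_4 = 6(Δ_3 - Δ_2) = 18
Clamped end conditions give two more equations: 2h_0·σ_0 + h_0·σ_1 = 6(Δ_0 - S'(1)) = -60 and h_3·σ_3 + 2h_3·σ_4 = 6(S'(6) - Δ_3) = 24.
Forward elimination and back-substitution give σ_0 = -2418/41, σ_1 = 2376/41, σ_2 = -1674/41, σ_3 = 384/41, σ_4 = 54/41.
On [1, 2], S(x) = 6 + 0·(x - 1) - 1209/41·(x - 1)² + 799/41·(x - 1)³.
With (x - 1) = 1/4: S(5/4) = 11707/2624.

4.4615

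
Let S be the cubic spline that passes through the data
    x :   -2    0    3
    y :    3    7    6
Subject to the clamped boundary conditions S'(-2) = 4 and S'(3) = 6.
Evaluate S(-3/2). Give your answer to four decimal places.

Write M_i for S''(x_i). With h_i = 2, 3 and divided differences Δ_i = 2, -1/3, the continuity of S' gives the tridiagonal system
  2·M_0 + 10·M_1 + 3·M_2 = 6(Δ_1 - Δ_0) = -14
Clamped end conditions give two more equations: 2h_0·M_0 + h_0·M_1 = 6(Δ_0 - S'(-2)) = -12 and h_1·M_1 + 2h_1·M_2 = 6(S'(3) - Δ_1) = 38.
Solving: M_0 = -6/5, M_1 = -18/5, M_2 = 122/15.
On [-2, 0], S(x) = 3 + 4·(x + 2) - 3/5·(x + 2)² - 1/5·(x + 2)³.
With (x + 2) = 1/2: S(-3/2) = 193/40.

4.8250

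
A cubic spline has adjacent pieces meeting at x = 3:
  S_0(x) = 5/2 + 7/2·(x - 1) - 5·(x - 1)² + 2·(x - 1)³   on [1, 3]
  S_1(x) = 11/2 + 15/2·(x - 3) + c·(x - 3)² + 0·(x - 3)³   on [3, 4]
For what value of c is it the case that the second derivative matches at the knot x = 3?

7

S_0''(x) = -10 + 12·(x - 1), so S_0''(3) = 14. On the right, S_1''(3) = 2c, so c = 7.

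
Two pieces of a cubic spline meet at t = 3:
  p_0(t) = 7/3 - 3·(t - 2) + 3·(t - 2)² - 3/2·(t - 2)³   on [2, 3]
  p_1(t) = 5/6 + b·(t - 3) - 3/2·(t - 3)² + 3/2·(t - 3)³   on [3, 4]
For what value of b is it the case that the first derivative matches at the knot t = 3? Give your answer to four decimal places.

-1.5000

p_0'(t) = -3 + 6·(t - 2) - 9/2·(t - 2)², so p_0'(3) = -3/2. On the right, p_1'(3) = b, so b = -3/2.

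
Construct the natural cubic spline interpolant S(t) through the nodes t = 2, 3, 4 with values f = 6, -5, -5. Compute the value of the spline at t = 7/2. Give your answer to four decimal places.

Put M_i = S'' at the i-th knot. Here h = (1, 1) and Δ = (-11, 0), so the interior equations h_(i-1)·M_(i-1) + 2(h_(i-1)+h_i)·M_i + h_i·M_(i+1) = 6(Δ_i − Δ_(i-1)) read
  1·M_0 + 4·M_1 + 1·M_2 = 6(Δ_1 - Δ_0) = 66
Natural end conditions: M_0 = M_2 = 0.
Hence M_0 = 0, M_1 = 33/2, M_2 = 0.
On [3, 4], S(t) = -5 - 11/2·(t - 3) + 33/4·(t - 3)² - 11/4·(t - 3)³.
With (t - 3) = 1/2: S(7/2) = -193/32.

-6.0313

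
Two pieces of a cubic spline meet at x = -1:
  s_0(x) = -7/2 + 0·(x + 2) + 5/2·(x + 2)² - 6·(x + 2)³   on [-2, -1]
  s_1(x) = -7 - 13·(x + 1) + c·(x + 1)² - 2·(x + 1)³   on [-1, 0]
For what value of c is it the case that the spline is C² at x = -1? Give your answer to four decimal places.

-15.5000

s_0''(x) = 5 - 36·(x + 2), so s_0''(-1) = -31. On the right, s_1''(-1) = 2c, so c = -31/2.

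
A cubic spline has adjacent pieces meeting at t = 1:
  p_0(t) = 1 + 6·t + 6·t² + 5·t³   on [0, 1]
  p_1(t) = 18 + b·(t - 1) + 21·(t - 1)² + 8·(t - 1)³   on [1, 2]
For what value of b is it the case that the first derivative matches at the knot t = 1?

p_0'(t) = 6 + 12·t + 15·t², so p_0'(1) = 33. On the right, p_1'(1) = b, so b = 33.

33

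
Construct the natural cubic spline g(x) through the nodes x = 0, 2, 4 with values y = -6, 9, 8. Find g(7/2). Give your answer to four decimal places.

9.1875

Let σ_i = g''(x_i). Step sizes h_i = 2, 2; slopes of the chords Δ_i = (y_(i+1) - y_i)/h_i = 15/2, -1/2.
  2·σ_0 + 8·σ_1 + 2·σ_2 = 6(Δ_1 - Δ_0) = -48
Natural end conditions: σ_0 = σ_2 = 0.
Solving: σ_0 = 0, σ_1 = -6, σ_2 = 0.
On [2, 4], g(x) = 9 + 7/2·(x - 2) - 3·(x - 2)² + 1/2·(x - 2)³.
With (x - 2) = 3/2: g(7/2) = 147/16.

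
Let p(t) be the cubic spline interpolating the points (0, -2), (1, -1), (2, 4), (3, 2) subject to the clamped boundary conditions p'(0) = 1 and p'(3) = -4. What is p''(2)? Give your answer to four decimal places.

-13.3333

With σ_i denoting the second derivative at x_i, h_i = 1, 1, 1, and Δ_i = (y_(i+1) − y_i)/h_i = 1, 5, -2:
  1·σ_0 + 4·σ_1 + 1·σ_2 = 6(Δ_1 - Δ_0) = 24
  1·σ_1 + 4·σ_2 + 1·σ_3 = 6(Δ_2 - Δ_1) = -42
Clamped end conditions give two more equations: 2h_0·σ_0 + h_0·σ_1 = 6(Δ_0 - p'(0)) = 0 and h_2·σ_2 + 2h_2·σ_3 = 6(p'(3) - Δ_2) = -12.
Hence σ_0 = -16/3, σ_1 = 32/3, σ_2 = -40/3, σ_3 = 2/3.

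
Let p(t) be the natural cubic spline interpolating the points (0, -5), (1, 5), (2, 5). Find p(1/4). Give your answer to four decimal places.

With M_i denoting the second derivative at x_i, h_i = 1, 1, and Δ_i = (y_(i+1) − y_i)/h_i = 10, 0:
  1·M_0 + 4·M_1 + 1·M_2 = 6(Δ_1 - Δ_0) = -60
Natural end conditions: M_0 = M_2 = 0.
Hence M_0 = 0, M_1 = -15, M_2 = 0.
On [0, 1], p(t) = -5 + 25/2·t + 0·t² - 5/2·t³.
With t = 1/4: p(1/4) = -245/128.

-1.9141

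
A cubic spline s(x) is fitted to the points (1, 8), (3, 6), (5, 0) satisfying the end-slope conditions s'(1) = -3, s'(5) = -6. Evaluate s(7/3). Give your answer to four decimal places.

6.2963

Write M_i for s''(x_i). With h_i = 2, 2 and divided differences Δ_i = -1, -3, the continuity of s' gives the tridiagonal system
  2·M_0 + 8·M_1 + 2·M_2 = 6(Δ_1 - Δ_0) = -12
Clamped end conditions give two more equations: 2h_0·M_0 + h_0·M_1 = 6(Δ_0 - s'(1)) = 12 and h_1·M_1 + 2h_1·M_2 = 6(s'(5) - Δ_1) = -18.
Solving the tridiagonal system: M_0 = 15/4, M_1 = -3/2, M_2 = -15/4.
On [1, 3], s(x) = 8 - 3·(x - 1) + 15/8·(x - 1)² - 7/16·(x - 1)³.
With (x - 1) = 4/3: s(7/3) = 170/27.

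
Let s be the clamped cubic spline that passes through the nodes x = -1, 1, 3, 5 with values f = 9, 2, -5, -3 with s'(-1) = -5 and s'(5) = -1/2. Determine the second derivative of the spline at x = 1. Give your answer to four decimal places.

-2.1000

Let m_i = s''(x_i). Step sizes h_i = 2, 2, 2; slopes of the chords Δ_i = (y_(i+1) - y_i)/h_i = -7/2, -7/2, 1.
  2·m_0 + 8·m_1 + 2·m_2 = 6(Δ_1 - Δ_0) = 0
  2·m_1 + 8·m_2 + 2·m_3 = 6(Δ_2 - Δ_1) = 27
Clamped end conditions give two more equations: 2h_0·m_0 + h_0·m_1 = 6(Δ_0 - s'(-1)) = 9 and h_2·m_2 + 2h_2·m_3 = 6(s'(5) - Δ_2) = -9.
Hence m_0 = 33/10, m_1 = -21/10, m_2 = 51/10, m_3 = -24/5.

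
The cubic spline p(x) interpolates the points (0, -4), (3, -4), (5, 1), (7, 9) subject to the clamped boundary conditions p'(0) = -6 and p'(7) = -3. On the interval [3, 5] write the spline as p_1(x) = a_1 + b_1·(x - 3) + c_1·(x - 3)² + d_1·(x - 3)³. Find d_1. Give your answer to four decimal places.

Put σ_i = p'' at the i-th knot. Here h = (3, 2, 2) and Δ = (0, 5/2, 4), so the interior equations h_(i-1)·σ_(i-1) + 2(h_(i-1)+h_i)·σ_i + h_i·σ_(i+1) = 6(Δ_i − Δ_(i-1)) read
  3·σ_0 + 10·σ_1 + 2·σ_2 = 6(Δ_1 - Δ_0) = 15
  2·σ_1 + 8·σ_2 + 2·σ_3 = 6(Δ_2 - Δ_1) = 9
Clamped end conditions give two more equations: 2h_0·σ_0 + h_0·σ_1 = 6(Δ_0 - p'(0)) = 36 and h_2·σ_2 + 2h_2·σ_3 = 6(p'(7) - Δ_2) = -42.
Forward elimination and back-substitution give σ_0 = 249/37, σ_1 = -54/37, σ_2 = 174/37, σ_3 = -951/74.
On [3, 5], with p_1(x) = a_1 + b_1·(x - 3) + c_1·(x - 3)² + d_1·(x - 3)³: c_1 = σ_1/2 = -27/37, d_1 = (σ_2 - σ_1)/(6h_1) = 19/37, b_1 = Δ_1 - h_1(2σ_1 + σ_2)/6 = 141/74.

0.5135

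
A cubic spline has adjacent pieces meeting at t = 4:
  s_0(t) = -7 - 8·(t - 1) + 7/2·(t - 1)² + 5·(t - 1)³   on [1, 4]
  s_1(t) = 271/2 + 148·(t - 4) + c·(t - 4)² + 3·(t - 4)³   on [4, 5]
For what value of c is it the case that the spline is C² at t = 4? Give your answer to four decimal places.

48.5000

s_0''(t) = 7 + 30·(t - 1), so s_0''(4) = 97. On the right, s_1''(4) = 2c, so c = 97/2.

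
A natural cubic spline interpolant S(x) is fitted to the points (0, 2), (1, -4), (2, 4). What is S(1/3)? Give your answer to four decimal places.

-1.0370

Write M_i for S''(x_i). With h_i = 1, 1 and divided differences Δ_i = -6, 8, the continuity of S' gives the tridiagonal system
  1·M_0 + 4·M_1 + 1·M_2 = 6(Δ_1 - Δ_0) = 84
Natural end conditions: M_0 = M_2 = 0.
Hence M_0 = 0, M_1 = 21, M_2 = 0.
On [0, 1], S(x) = 2 - 19/2·x + 0·x² + 7/2·x³.
With x = 1/3: S(1/3) = -28/27.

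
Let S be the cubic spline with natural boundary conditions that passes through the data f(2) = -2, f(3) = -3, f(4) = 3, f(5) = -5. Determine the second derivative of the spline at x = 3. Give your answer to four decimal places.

Let σ_i = S''(x_i). Step sizes h_i = 1, 1, 1; slopes of the chords Δ_i = (y_(i+1) - y_i)/h_i = -1, 6, -8.
  1·σ_0 + 4·σ_1 + 1·σ_2 = 6(Δ_1 - Δ_0) = 42
  1·σ_1 + 4·σ_2 + 1·σ_3 = 6(Δ_2 - Δ_1) = -84
Natural end conditions: σ_0 = σ_3 = 0.
Forward elimination and back-substitution give σ_0 = 0, σ_1 = 84/5, σ_2 = -126/5, σ_3 = 0.

16.8000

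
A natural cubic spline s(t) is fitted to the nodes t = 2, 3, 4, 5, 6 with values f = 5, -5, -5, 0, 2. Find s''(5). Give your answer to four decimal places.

-5.8929

With M_i denoting the second derivative at x_i, h_i = 1, 1, 1, 1, and Δ_i = (y_(i+1) − y_i)/h_i = -10, 0, 5, 2:
  1·M_0 + 4·M_1 + 1·M_2 = 6(Δ_1 - Δ_0) = 60
  1·M_1 + 4·M_2 + 1·M_3 = 6(Δ_2 - Δ_1) = 30
  1·M_2 + 4·M_3 + 1·M_4 = 6(Δ_3 - Δ_2) = -18
Natural end conditions: M_0 = M_4 = 0.
Forward elimination and back-substitution give M_0 = 0, M_1 = 381/28, M_2 = 39/7, M_3 = -165/28, M_4 = 0.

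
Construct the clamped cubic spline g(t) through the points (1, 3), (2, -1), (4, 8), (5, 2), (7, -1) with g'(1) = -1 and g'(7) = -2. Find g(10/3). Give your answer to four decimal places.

With m_i denoting the second derivative at x_i, h_i = 1, 2, 1, 2, and Δ_i = (y_(i+1) − y_i)/h_i = -4, 9/2, -6, -3/2:
  1·m_0 + 6·m_1 + 2·m_2 = 6(Δ_1 - Δ_0) = 51
  2·m_1 + 6·m_2 + 1·m_3 = 6(Δ_2 - Δ_1) = -63
  1·m_2 + 6·m_3 + 2·m_4 = 6(Δ_3 - Δ_2) = 27
Clamped end conditions give two more equations: 2h_0·m_0 + h_0·m_1 = 6(Δ_0 - g'(1)) = -18 and h_3·m_3 + 2h_3·m_4 = 6(g'(7) - Δ_3) = -3.
Hence m_0 = -1646/93, m_1 = 1618/93, m_2 = -3319/186, m_3 = 862/93, m_4 = -2003/372.
On [2, 4], g(t) = -1 - 107/93·(t - 2) + 809/93·(t - 2)² - 2185/744·(t - 2)³.
With (t - 2) = 4/3: g(10/3) = 14989/2511.

5.9693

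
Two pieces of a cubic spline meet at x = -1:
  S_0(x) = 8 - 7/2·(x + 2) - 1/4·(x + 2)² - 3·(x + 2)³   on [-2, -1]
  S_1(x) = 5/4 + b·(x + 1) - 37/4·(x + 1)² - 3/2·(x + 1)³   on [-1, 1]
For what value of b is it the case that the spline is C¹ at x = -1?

-13

S_0'(x) = -7/2 - 1/2·(x + 2) - 9·(x + 2)², so S_0'(-1) = -13. On the right, S_1'(-1) = b, so b = -13.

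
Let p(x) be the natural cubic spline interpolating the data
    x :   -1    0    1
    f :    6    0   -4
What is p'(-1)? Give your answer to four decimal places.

Write m_i for p''(x_i). With h_i = 1, 1 and divided differences Δ_i = -6, -4, the continuity of p' gives the tridiagonal system
  1·m_0 + 4·m_1 + 1·m_2 = 6(Δ_1 - Δ_0) = 12
Natural end conditions: m_0 = m_2 = 0.
Solving the tridiagonal system: m_0 = 0, m_1 = 3, m_2 = 0.
On [-1, 0], p'(x) = b_0 + 2c_0·(x + 1) + 3d_0·(x + 1)² with b_0 = Δ_0 - h_0(2m_0 + m_1)/6 = -13/2, c_0 = m_0/2 = 0, d_0 = (m_1 - m_0)/(6h_0) = 1/2. So p'(-1) = -13/2.

-6.5000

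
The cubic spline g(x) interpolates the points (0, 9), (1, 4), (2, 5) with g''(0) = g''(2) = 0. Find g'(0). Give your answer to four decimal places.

-6.5000

Let M_i = g''(x_i). Step sizes h_i = 1, 1; slopes of the chords Δ_i = (y_(i+1) - y_i)/h_i = -5, 1.
  1·M_0 + 4·M_1 + 1·M_2 = 6(Δ_1 - Δ_0) = 36
Natural end conditions: M_0 = M_2 = 0.
Solving the tridiagonal system: M_0 = 0, M_1 = 9, M_2 = 0.
On [0, 1], g'(x) = b_0 + 2c_0·x + 3d_0·x² with b_0 = Δ_0 - h_0(2M_0 + M_1)/6 = -13/2, c_0 = M_0/2 = 0, d_0 = (M_1 - M_0)/(6h_0) = 3/2. So g'(0) = -13/2.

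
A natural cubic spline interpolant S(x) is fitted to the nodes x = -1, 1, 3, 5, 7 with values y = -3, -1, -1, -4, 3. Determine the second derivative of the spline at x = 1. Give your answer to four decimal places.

-0.2143

Write M_i for S''(x_i). With h_i = 2, 2, 2, 2 and divided differences Δ_i = 1, 0, -3/2, 7/2, the continuity of S' gives the tridiagonal system
  2·M_0 + 8·M_1 + 2·M_2 = 6(Δ_1 - Δ_0) = -6
  2·M_1 + 8·M_2 + 2·M_3 = 6(Δ_2 - Δ_1) = -9
  2·M_2 + 8·M_3 + 2·M_4 = 6(Δ_3 - Δ_2) = 30
Natural end conditions: M_0 = M_4 = 0.
Solving: M_0 = 0, M_1 = -3/14, M_2 = -15/7, M_3 = 30/7, M_4 = 0.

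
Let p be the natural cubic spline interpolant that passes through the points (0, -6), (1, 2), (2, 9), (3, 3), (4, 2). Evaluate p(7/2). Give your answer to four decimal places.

1.6563

Write M_i for p''(x_i). With h_i = 1, 1, 1, 1 and divided differences Δ_i = 8, 7, -6, -1, the continuity of p' gives the tridiagonal system
  1·M_0 + 4·M_1 + 1·M_2 = 6(Δ_1 - Δ_0) = -6
  1·M_1 + 4·M_2 + 1·M_3 = 6(Δ_2 - Δ_1) = -78
  1·M_2 + 4·M_3 + 1·M_4 = 6(Δ_3 - Δ_2) = 30
Natural end conditions: M_0 = M_4 = 0.
Solving: M_0 = 0, M_1 = 9/2, M_2 = -24, M_3 = 27/2, M_4 = 0.
On [3, 4], p(t) = 3 - 11/2·(t - 3) + 27/4·(t - 3)² - 9/4·(t - 3)³.
With (t - 3) = 1/2: p(7/2) = 53/32.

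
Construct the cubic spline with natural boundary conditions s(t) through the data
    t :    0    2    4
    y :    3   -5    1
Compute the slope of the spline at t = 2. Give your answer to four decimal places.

-0.5000

Put M_i = s'' at the i-th knot. Here h = (2, 2) and Δ = (-4, 3), so the interior equations h_(i-1)·M_(i-1) + 2(h_(i-1)+h_i)·M_i + h_i·M_(i+1) = 6(Δ_i − Δ_(i-1)) read
  2·M_0 + 8·M_1 + 2·M_2 = 6(Δ_1 - Δ_0) = 42
Natural end conditions: M_0 = M_2 = 0.
Hence M_0 = 0, M_1 = 21/4, M_2 = 0.
On [2, 4], s'(t) = b_1 + 2c_1·(t - 2) + 3d_1·(t - 2)² with b_1 = Δ_1 - h_1(2M_1 + M_2)/6 = -1/2, c_1 = M_1/2 = 21/8, d_1 = (M_2 - M_1)/(6h_1) = -7/16. So s'(2) = -1/2.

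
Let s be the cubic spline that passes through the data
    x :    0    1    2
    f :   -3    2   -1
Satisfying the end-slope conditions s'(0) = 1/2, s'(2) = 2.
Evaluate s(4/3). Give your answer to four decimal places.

Put M_i = s'' at the i-th knot. Here h = (1, 1) and Δ = (5, -3), so the interior equations h_(i-1)·M_(i-1) + 2(h_(i-1)+h_i)·M_i + h_i·M_(i+1) = 6(Δ_i − Δ_(i-1)) read
  1·M_0 + 4·M_1 + 1·M_2 = 6(Δ_1 - Δ_0) = -48
Clamped end conditions give two more equations: 2h_0·M_0 + h_0·M_1 = 6(Δ_0 - s'(0)) = 27 and h_1·M_1 + 2h_1·M_2 = 6(s'(2) - Δ_1) = 30.
Solving the tridiagonal system: M_0 = 105/4, M_1 = -51/2, M_2 = 111/4.
On [1, 2], s(x) = 2 + 7/8·(x - 1) - 51/4·(x - 1)² + 71/8·(x - 1)³.
With (x - 1) = 1/3: s(4/3) = 65/54.

1.2037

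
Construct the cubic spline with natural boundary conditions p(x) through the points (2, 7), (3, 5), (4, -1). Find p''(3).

-6

Put M_i = p'' at the i-th knot. Here h = (1, 1) and Δ = (-2, -6), so the interior equations h_(i-1)·M_(i-1) + 2(h_(i-1)+h_i)·M_i + h_i·M_(i+1) = 6(Δ_i − Δ_(i-1)) read
  1·M_0 + 4·M_1 + 1·M_2 = 6(Δ_1 - Δ_0) = -24
Natural end conditions: M_0 = M_2 = 0.
Solving: M_0 = 0, M_1 = -6, M_2 = 0.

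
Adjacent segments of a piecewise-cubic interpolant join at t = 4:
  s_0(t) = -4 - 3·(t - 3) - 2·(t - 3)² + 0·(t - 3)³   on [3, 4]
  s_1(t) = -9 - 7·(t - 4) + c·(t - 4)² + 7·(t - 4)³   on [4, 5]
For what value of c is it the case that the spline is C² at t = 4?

s_0''(t) = -4 + 0·(t - 3), so s_0''(4) = -4. On the right, s_1''(4) = 2c, so c = -2.

-2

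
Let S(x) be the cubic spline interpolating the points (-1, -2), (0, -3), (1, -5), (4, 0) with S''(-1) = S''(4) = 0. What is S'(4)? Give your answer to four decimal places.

Write M_i for S''(x_i). With h_i = 1, 1, 3 and divided differences Δ_i = -1, -2, 5/3, the continuity of S' gives the tridiagonal system
  1·M_0 + 4·M_1 + 1·M_2 = 6(Δ_1 - Δ_0) = -6
  1·M_1 + 8·M_2 + 3·M_3 = 6(Δ_2 - Δ_1) = 22
Natural end conditions: M_0 = M_3 = 0.
Forward elimination and back-substitution give M_0 = 0, M_1 = -70/31, M_2 = 94/31, M_3 = 0.
On [1, 4], S'(x) = b_2 + 2c_2·(x - 1) + 3d_2·(x - 1)² with b_2 = Δ_2 - h_2(2M_2 + M_3)/6 = -127/93, c_2 = M_2/2 = 47/31, d_2 = (M_3 - M_2)/(6h_2) = -47/279. So S'(4) = 296/93.

3.1828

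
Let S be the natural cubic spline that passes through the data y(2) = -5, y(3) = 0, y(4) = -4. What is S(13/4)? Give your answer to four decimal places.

Put m_i = S'' at the i-th knot. Here h = (1, 1) and Δ = (5, -4), so the interior equations h_(i-1)·m_(i-1) + 2(h_(i-1)+h_i)·m_i + h_i·m_(i+1) = 6(Δ_i − Δ_(i-1)) read
  1·m_0 + 4·m_1 + 1·m_2 = 6(Δ_1 - Δ_0) = -54
Natural end conditions: m_0 = m_2 = 0.
Solving: m_0 = 0, m_1 = -27/2, m_2 = 0.
On [3, 4], S(t) = 0 + 1/2·(t - 3) - 27/4·(t - 3)² + 9/4·(t - 3)³.
With (t - 3) = 1/4: S(13/4) = -67/256.

-0.2617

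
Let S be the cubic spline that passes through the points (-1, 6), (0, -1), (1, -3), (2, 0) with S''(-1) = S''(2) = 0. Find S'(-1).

Let m_i = S''(x_i). Step sizes h_i = 1, 1, 1; slopes of the chords Δ_i = (y_(i+1) - y_i)/h_i = -7, -2, 3.
  1·m_0 + 4·m_1 + 1·m_2 = 6(Δ_1 - Δ_0) = 30
  1·m_1 + 4·m_2 + 1·m_3 = 6(Δ_2 - Δ_1) = 30
Natural end conditions: m_0 = m_3 = 0.
Solving the tridiagonal system: m_0 = 0, m_1 = 6, m_2 = 6, m_3 = 0.
On [-1, 0], S'(t) = b_0 + 2c_0·(t + 1) + 3d_0·(t + 1)² with b_0 = Δ_0 - h_0(2m_0 + m_1)/6 = -8, c_0 = m_0/2 = 0, d_0 = (m_1 - m_0)/(6h_0) = 1. So S'(-1) = -8.

-8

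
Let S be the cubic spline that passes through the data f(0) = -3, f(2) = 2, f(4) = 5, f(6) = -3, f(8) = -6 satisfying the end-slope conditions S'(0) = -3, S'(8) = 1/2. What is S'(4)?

-2

Put M_i = S'' at the i-th knot. Here h = (2, 2, 2, 2) and Δ = (5/2, 3/2, -4, -3/2), so the interior equations h_(i-1)·M_(i-1) + 2(h_(i-1)+h_i)·M_i + h_i·M_(i+1) = 6(Δ_i − Δ_(i-1)) read
  2·M_0 + 8·M_1 + 2·M_2 = 6(Δ_1 - Δ_0) = -6
  2·M_1 + 8·M_2 + 2·M_3 = 6(Δ_2 - Δ_1) = -33
  2·M_2 + 8·M_3 + 2·M_4 = 6(Δ_3 - Δ_2) = 15
Clamped end conditions give two more equations: 2h_0·M_0 + h_0·M_1 = 6(Δ_0 - S'(0)) = 33 and h_3·M_3 + 2h_3·M_4 = 6(S'(8) - Δ_3) = 12.
Solving: M_0 = 37/4, M_1 = -2, M_2 = -17/4, M_3 = 5/2, M_4 = 7/4.
On [4, 6], S'(t) = b_2 + 2c_2·(t - 4) + 3d_2·(t - 4)² with b_2 = Δ_2 - h_2(2M_2 + M_3)/6 = -2, c_2 = M_2/2 = -17/8, d_2 = (M_3 - M_2)/(6h_2) = 9/16. So S'(4) = -2.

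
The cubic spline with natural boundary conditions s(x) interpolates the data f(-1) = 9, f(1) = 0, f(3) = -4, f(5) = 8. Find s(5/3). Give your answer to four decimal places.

Write M_i for s''(x_i). With h_i = 2, 2, 2 and divided differences Δ_i = -9/2, -2, 6, the continuity of s' gives the tridiagonal system
  2·M_0 + 8·M_1 + 2·M_2 = 6(Δ_1 - Δ_0) = 15
  2·M_1 + 8·M_2 + 2·M_3 = 6(Δ_2 - Δ_1) = 48
Natural end conditions: M_0 = M_3 = 0.
Solving the tridiagonal system: M_0 = 0, M_1 = 2/5, M_2 = 59/10, M_3 = 0.
On [1, 3], s(x) = 0 - 127/30·(x - 1) + 1/5·(x - 1)² + 11/24·(x - 1)³.
With (x - 1) = 2/3: s(5/3) = -1052/405.

-2.5975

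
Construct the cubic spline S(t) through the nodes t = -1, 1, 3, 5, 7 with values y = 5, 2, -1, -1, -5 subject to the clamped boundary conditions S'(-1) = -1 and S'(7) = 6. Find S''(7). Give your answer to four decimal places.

14.9643

Put M_i = S'' at the i-th knot. Here h = (2, 2, 2, 2) and Δ = (-3/2, -3/2, 0, -2), so the interior equations h_(i-1)·M_(i-1) + 2(h_(i-1)+h_i)·M_i + h_i·M_(i+1) = 6(Δ_i − Δ_(i-1)) read
  2·M_0 + 8·M_1 + 2·M_2 = 6(Δ_1 - Δ_0) = 0
  2·M_1 + 8·M_2 + 2·M_3 = 6(Δ_2 - Δ_1) = 9
  2·M_2 + 8·M_3 + 2·M_4 = 6(Δ_3 - Δ_2) = -12
Clamped end conditions give two more equations: 2h_0·M_0 + h_0·M_1 = 6(Δ_0 - S'(-1)) = -3 and h_3·M_3 + 2h_3·M_4 = 6(S'(7) - Δ_3) = 48.
Hence M_0 = -13/28, M_1 = -4/7, M_2 = 11/4, M_3 = -83/14, M_4 = 419/28.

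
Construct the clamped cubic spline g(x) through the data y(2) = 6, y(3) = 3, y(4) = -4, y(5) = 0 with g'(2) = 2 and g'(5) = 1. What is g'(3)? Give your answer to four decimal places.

With M_i denoting the second derivative at x_i, h_i = 1, 1, 1, and Δ_i = (y_(i+1) − y_i)/h_i = -3, -7, 4:
  1·M_0 + 4·M_1 + 1·M_2 = 6(Δ_1 - Δ_0) = -24
  1·M_1 + 4·M_2 + 1·M_3 = 6(Δ_2 - Δ_1) = 66
Clamped end conditions give two more equations: 2h_0·M_0 + h_0·M_1 = 6(Δ_0 - g'(2)) = -30 and h_2·M_2 + 2h_2·M_3 = 6(g'(5) - Δ_2) = -18.
Forward elimination and back-substitution give M_0 = -154/15, M_1 = -142/15, M_2 = 362/15, M_3 = -316/15.
On [3, 4], g'(x) = b_1 + 2c_1·(x - 3) + 3d_1·(x - 3)² with b_1 = Δ_1 - h_1(2M_1 + M_2)/6 = -118/15, c_1 = M_1/2 = -71/15, d_1 = (M_2 - M_1)/(6h_1) = 28/5. So g'(3) = -118/15.

-7.8667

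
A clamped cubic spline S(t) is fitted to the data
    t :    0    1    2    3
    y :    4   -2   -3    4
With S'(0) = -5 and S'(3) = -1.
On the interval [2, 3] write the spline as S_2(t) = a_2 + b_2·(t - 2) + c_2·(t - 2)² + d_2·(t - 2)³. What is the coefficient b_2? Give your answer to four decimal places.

6.1333

With σ_i denoting the second derivative at x_i, h_i = 1, 1, 1, and Δ_i = (y_(i+1) − y_i)/h_i = -6, -1, 7:
  1·σ_0 + 4·σ_1 + 1·σ_2 = 6(Δ_1 - Δ_0) = 30
  1·σ_1 + 4·σ_2 + 1·σ_3 = 6(Δ_2 - Δ_1) = 48
Clamped end conditions give two more equations: 2h_0·σ_0 + h_0·σ_1 = 6(Δ_0 - S'(0)) = -6 and h_2·σ_2 + 2h_2·σ_3 = 6(S'(3) - Δ_2) = -48.
Solving: σ_0 = -74/15, σ_1 = 58/15, σ_2 = 292/15, σ_3 = -506/15.
On [2, 3], with S_2(t) = a_2 + b_2·(t - 2) + c_2·(t - 2)² + d_2·(t - 2)³: c_2 = σ_2/2 = 146/15, d_2 = (σ_3 - σ_2)/(6h_2) = -133/15, b_2 = Δ_2 - h_2(2σ_2 + σ_3)/6 = 92/15.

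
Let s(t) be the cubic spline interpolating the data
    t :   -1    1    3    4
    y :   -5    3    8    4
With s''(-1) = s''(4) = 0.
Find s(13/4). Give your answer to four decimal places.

7.3654

Let M_i = s''(x_i). Step sizes h_i = 2, 2, 1; slopes of the chords Δ_i = (y_(i+1) - y_i)/h_i = 4, 5/2, -4.
  2·M_0 + 8·M_1 + 2·M_2 = 6(Δ_1 - Δ_0) = -9
  2·M_1 + 6·M_2 + 1·M_3 = 6(Δ_2 - Δ_1) = -39
Natural end conditions: M_0 = M_3 = 0.
Forward elimination and back-substitution give M_0 = 0, M_1 = 6/11, M_2 = -147/22, M_3 = 0.
On [3, 4], s(t) = 8 - 39/22·(t - 3) - 147/44·(t - 3)² + 49/44·(t - 3)³.
With (t - 3) = 1/4: s(13/4) = 20741/2816.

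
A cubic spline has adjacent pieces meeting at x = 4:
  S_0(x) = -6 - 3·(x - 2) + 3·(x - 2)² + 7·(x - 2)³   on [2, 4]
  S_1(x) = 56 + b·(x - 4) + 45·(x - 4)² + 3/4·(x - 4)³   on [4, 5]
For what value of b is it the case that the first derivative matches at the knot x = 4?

S_0'(x) = -3 + 6·(x - 2) + 21·(x - 2)², so S_0'(4) = 93. On the right, S_1'(4) = b, so b = 93.

93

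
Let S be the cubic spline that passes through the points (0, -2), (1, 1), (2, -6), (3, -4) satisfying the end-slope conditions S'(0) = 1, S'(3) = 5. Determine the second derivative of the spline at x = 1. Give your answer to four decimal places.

-24.5333

Write m_i for S''(x_i). With h_i = 1, 1, 1 and divided differences Δ_i = 3, -7, 2, the continuity of S' gives the tridiagonal system
  1·m_0 + 4·m_1 + 1·m_2 = 6(Δ_1 - Δ_0) = -60
  1·m_1 + 4·m_2 + 1·m_3 = 6(Δ_2 - Δ_1) = 54
Clamped end conditions give two more equations: 2h_0·m_0 + h_0·m_1 = 6(Δ_0 - S'(0)) = 12 and h_2·m_2 + 2h_2·m_3 = 6(S'(3) - Δ_2) = 18.
Hence m_0 = 274/15, m_1 = -368/15, m_2 = 298/15, m_3 = -14/15.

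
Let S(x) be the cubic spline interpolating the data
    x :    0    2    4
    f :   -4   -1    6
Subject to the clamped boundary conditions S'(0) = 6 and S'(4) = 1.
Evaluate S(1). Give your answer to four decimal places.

Let M_i = S''(x_i). Step sizes h_i = 2, 2; slopes of the chords Δ_i = (y_(i+1) - y_i)/h_i = 3/2, 7/2.
  2·M_0 + 8·M_1 + 2·M_2 = 6(Δ_1 - Δ_0) = 12
Clamped end conditions give two more equations: 2h_0·M_0 + h_0·M_1 = 6(Δ_0 - S'(0)) = -27 and h_1·M_1 + 2h_1·M_2 = 6(S'(4) - Δ_1) = -15.
Solving the tridiagonal system: M_0 = -19/2, M_1 = 11/2, M_2 = -13/2.
On [0, 2], S(x) = -4 + 6·x - 19/4·x² + 5/4·x³.
With x = 1: S(1) = -3/2.

-1.5000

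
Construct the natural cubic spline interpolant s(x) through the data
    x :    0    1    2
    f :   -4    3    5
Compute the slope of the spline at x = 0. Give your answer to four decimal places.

With M_i denoting the second derivative at x_i, h_i = 1, 1, and Δ_i = (y_(i+1) − y_i)/h_i = 7, 2:
  1·M_0 + 4·M_1 + 1·M_2 = 6(Δ_1 - Δ_0) = -30
Natural end conditions: M_0 = M_2 = 0.
Forward elimination and back-substitution give M_0 = 0, M_1 = -15/2, M_2 = 0.
On [0, 1], s'(x) = b_0 + 2c_0·x + 3d_0·x² with b_0 = Δ_0 - h_0(2M_0 + M_1)/6 = 33/4, c_0 = M_0/2 = 0, d_0 = (M_1 - M_0)/(6h_0) = -5/4. So s'(0) = 33/4.

8.2500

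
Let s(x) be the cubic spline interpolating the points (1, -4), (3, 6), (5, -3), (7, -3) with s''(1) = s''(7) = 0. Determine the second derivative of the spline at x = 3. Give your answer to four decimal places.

Let m_i = s''(x_i). Step sizes h_i = 2, 2, 2; slopes of the chords Δ_i = (y_(i+1) - y_i)/h_i = 5, -9/2, 0.
  2·m_0 + 8·m_1 + 2·m_2 = 6(Δ_1 - Δ_0) = -57
  2·m_1 + 8·m_2 + 2·m_3 = 6(Δ_2 - Δ_1) = 27
Natural end conditions: m_0 = m_3 = 0.
Solving the tridiagonal system: m_0 = 0, m_1 = -17/2, m_2 = 11/2, m_3 = 0.

-8.5000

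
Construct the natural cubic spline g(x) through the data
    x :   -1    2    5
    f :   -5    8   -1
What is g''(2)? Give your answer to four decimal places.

-3.6667

Put M_i = g'' at the i-th knot. Here h = (3, 3) and Δ = (13/3, -3), so the interior equations h_(i-1)·M_(i-1) + 2(h_(i-1)+h_i)·M_i + h_i·M_(i+1) = 6(Δ_i − Δ_(i-1)) read
  3·M_0 + 12·M_1 + 3·M_2 = 6(Δ_1 - Δ_0) = -44
Natural end conditions: M_0 = M_2 = 0.
Forward elimination and back-substitution give M_0 = 0, M_1 = -11/3, M_2 = 0.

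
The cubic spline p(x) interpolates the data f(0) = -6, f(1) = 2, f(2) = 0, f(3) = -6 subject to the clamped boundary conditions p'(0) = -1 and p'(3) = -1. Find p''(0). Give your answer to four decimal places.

38.8000

With m_i denoting the second derivative at x_i, h_i = 1, 1, 1, and Δ_i = (y_(i+1) − y_i)/h_i = 8, -2, -6:
  1·m_0 + 4·m_1 + 1·m_2 = 6(Δ_1 - Δ_0) = -60
  1·m_1 + 4·m_2 + 1·m_3 = 6(Δ_2 - Δ_1) = -24
Clamped end conditions give two more equations: 2h_0·m_0 + h_0·m_1 = 6(Δ_0 - p'(0)) = 54 and h_2·m_2 + 2h_2·m_3 = 6(p'(3) - Δ_2) = 30.
Forward elimination and back-substitution give m_0 = 194/5, m_1 = -118/5, m_2 = -22/5, m_3 = 86/5.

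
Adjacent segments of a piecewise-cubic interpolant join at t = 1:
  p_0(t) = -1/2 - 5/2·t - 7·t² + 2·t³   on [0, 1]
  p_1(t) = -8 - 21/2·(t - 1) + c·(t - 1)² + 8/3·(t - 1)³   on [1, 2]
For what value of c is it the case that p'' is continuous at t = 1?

-1

p_0''(t) = -14 + 12·t, so p_0''(1) = -2. On the right, p_1''(1) = 2c, so c = -1.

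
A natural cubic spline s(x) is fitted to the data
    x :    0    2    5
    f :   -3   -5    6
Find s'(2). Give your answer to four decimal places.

Put σ_i = s'' at the i-th knot. Here h = (2, 3) and Δ = (-1, 11/3), so the interior equations h_(i-1)·σ_(i-1) + 2(h_(i-1)+h_i)·σ_i + h_i·σ_(i+1) = 6(Δ_i − Δ_(i-1)) read
  2·σ_0 + 10·σ_1 + 3·σ_2 = 6(Δ_1 - Δ_0) = 28
Natural end conditions: σ_0 = σ_2 = 0.
Forward elimination and back-substitution give σ_0 = 0, σ_1 = 14/5, σ_2 = 0.
On [2, 5], s'(x) = b_1 + 2c_1·(x - 2) + 3d_1·(x - 2)² with b_1 = Δ_1 - h_1(2σ_1 + σ_2)/6 = 13/15, c_1 = σ_1/2 = 7/5, d_1 = (σ_2 - σ_1)/(6h_1) = -7/45. So s'(2) = 13/15.

0.8667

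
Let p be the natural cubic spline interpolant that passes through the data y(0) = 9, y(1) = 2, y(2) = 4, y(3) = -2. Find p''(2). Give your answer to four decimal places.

With σ_i denoting the second derivative at x_i, h_i = 1, 1, 1, and Δ_i = (y_(i+1) − y_i)/h_i = -7, 2, -6:
  1·σ_0 + 4·σ_1 + 1·σ_2 = 6(Δ_1 - Δ_0) = 54
  1·σ_1 + 4·σ_2 + 1·σ_3 = 6(Δ_2 - Δ_1) = -48
Natural end conditions: σ_0 = σ_3 = 0.
Forward elimination and back-substitution give σ_0 = 0, σ_1 = 88/5, σ_2 = -82/5, σ_3 = 0.

-16.4000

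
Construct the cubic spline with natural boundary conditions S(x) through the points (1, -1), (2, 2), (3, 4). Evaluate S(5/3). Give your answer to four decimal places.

With σ_i denoting the second derivative at x_i, h_i = 1, 1, and Δ_i = (y_(i+1) − y_i)/h_i = 3, 2:
  1·σ_0 + 4·σ_1 + 1·σ_2 = 6(Δ_1 - Δ_0) = -6
Natural end conditions: σ_0 = σ_2 = 0.
Hence σ_0 = 0, σ_1 = -3/2, σ_2 = 0.
On [1, 2], S(x) = -1 + 13/4·(x - 1) + 0·(x - 1)² - 1/4·(x - 1)³.
With (x - 1) = 2/3: S(5/3) = 59/54.

1.0926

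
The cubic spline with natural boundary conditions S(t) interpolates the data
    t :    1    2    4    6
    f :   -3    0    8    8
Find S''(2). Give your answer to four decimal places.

2.1818

Let σ_i = S''(x_i). Step sizes h_i = 1, 2, 2; slopes of the chords Δ_i = (y_(i+1) - y_i)/h_i = 3, 4, 0.
  1·σ_0 + 6·σ_1 + 2·σ_2 = 6(Δ_1 - Δ_0) = 6
  2·σ_1 + 8·σ_2 + 2·σ_3 = 6(Δ_2 - Δ_1) = -24
Natural end conditions: σ_0 = σ_3 = 0.
Solving the tridiagonal system: σ_0 = 0, σ_1 = 24/11, σ_2 = -39/11, σ_3 = 0.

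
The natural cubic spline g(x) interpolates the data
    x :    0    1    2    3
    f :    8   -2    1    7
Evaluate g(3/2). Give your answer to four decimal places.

Let σ_i = g''(x_i). Step sizes h_i = 1, 1, 1; slopes of the chords Δ_i = (y_(i+1) - y_i)/h_i = -10, 3, 6.
  1·σ_0 + 4·σ_1 + 1·σ_2 = 6(Δ_1 - Δ_0) = 78
  1·σ_1 + 4·σ_2 + 1·σ_3 = 6(Δ_2 - Δ_1) = 18
Natural end conditions: σ_0 = σ_3 = 0.
Hence σ_0 = 0, σ_1 = 98/5, σ_2 = -2/5, σ_3 = 0.
On [1, 2], g(x) = -2 - 52/15·(x - 1) + 49/5·(x - 1)² - 10/3·(x - 1)³.
With (x - 1) = 1/2: g(3/2) = -17/10.

-1.7000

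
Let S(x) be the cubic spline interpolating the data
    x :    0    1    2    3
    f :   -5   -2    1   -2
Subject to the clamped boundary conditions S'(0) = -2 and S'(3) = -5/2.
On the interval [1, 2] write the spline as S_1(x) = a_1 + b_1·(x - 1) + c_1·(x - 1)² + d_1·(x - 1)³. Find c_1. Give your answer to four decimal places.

With m_i denoting the second derivative at x_i, h_i = 1, 1, 1, and Δ_i = (y_(i+1) − y_i)/h_i = 3, 3, -3:
  1·m_0 + 4·m_1 + 1·m_2 = 6(Δ_1 - Δ_0) = 0
  1·m_1 + 4·m_2 + 1·m_3 = 6(Δ_2 - Δ_1) = -36
Clamped end conditions give two more equations: 2h_0·m_0 + h_0·m_1 = 6(Δ_0 - S'(0)) = 30 and h_2·m_2 + 2h_2·m_3 = 6(S'(3) - Δ_2) = 3.
Solving: m_0 = 47/3, m_1 = -4/3, m_2 = -31/3, m_3 = 20/3.
On [1, 2], with S_1(x) = a_1 + b_1·(x - 1) + c_1·(x - 1)² + d_1·(x - 1)³: c_1 = m_1/2 = -2/3, d_1 = (m_2 - m_1)/(6h_1) = -3/2, b_1 = Δ_1 - h_1(2m_1 + m_2)/6 = 31/6.

-0.6667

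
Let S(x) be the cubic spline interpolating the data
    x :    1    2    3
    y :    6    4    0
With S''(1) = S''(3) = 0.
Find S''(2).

-3

Let m_i = S''(x_i). Step sizes h_i = 1, 1; slopes of the chords Δ_i = (y_(i+1) - y_i)/h_i = -2, -4.
  1·m_0 + 4·m_1 + 1·m_2 = 6(Δ_1 - Δ_0) = -12
Natural end conditions: m_0 = m_2 = 0.
Forward elimination and back-substitution give m_0 = 0, m_1 = -3, m_2 = 0.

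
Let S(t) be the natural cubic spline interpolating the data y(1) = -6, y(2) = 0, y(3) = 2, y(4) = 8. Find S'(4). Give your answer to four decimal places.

7.3333

Put m_i = S'' at the i-th knot. Here h = (1, 1, 1) and Δ = (6, 2, 6), so the interior equations h_(i-1)·m_(i-1) + 2(h_(i-1)+h_i)·m_i + h_i·m_(i+1) = 6(Δ_i − Δ_(i-1)) read
  1·m_0 + 4·m_1 + 1·m_2 = 6(Δ_1 - Δ_0) = -24
  1·m_1 + 4·m_2 + 1·m_3 = 6(Δ_2 - Δ_1) = 24
Natural end conditions: m_0 = m_3 = 0.
Solving: m_0 = 0, m_1 = -8, m_2 = 8, m_3 = 0.
On [3, 4], S'(t) = b_2 + 2c_2·(t - 3) + 3d_2·(t - 3)² with b_2 = Δ_2 - h_2(2m_2 + m_3)/6 = 10/3, c_2 = m_2/2 = 4, d_2 = (m_3 - m_2)/(6h_2) = -4/3. So S'(4) = 22/3.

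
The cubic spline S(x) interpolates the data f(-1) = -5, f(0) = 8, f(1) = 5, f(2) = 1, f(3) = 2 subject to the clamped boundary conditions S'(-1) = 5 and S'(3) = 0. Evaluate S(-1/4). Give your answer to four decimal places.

5.0731

With M_i denoting the second derivative at x_i, h_i = 1, 1, 1, 1, and Δ_i = (y_(i+1) − y_i)/h_i = 13, -3, -4, 1:
  1·M_0 + 4·M_1 + 1·M_2 = 6(Δ_1 - Δ_0) = -96
  1·M_1 + 4·M_2 + 1·M_3 = 6(Δ_2 - Δ_1) = -6
  1·M_2 + 4·M_3 + 1·M_4 = 6(Δ_3 - Δ_2) = 30
Clamped end conditions give two more equations: 2h_0·M_0 + h_0·M_1 = 6(Δ_0 - S'(-1)) = 48 and h_3·M_3 + 2h_3·M_4 = 6(S'(3) - Δ_3) = -6.
Hence M_0 = 587/14, M_1 = -251/7, M_2 = 11/2, M_3 = 55/7, M_4 = -97/14.
On [-1, 0], S(x) = -5 + 5·(x + 1) + 587/28·(x + 1)² - 363/28·(x + 1)³.
With (x + 1) = 3/4: S(-1/4) = 9091/1792.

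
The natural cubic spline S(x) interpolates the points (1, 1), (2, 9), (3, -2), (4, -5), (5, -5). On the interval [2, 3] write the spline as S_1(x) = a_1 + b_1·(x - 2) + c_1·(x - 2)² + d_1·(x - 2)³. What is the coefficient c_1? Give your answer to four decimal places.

With M_i denoting the second derivative at x_i, h_i = 1, 1, 1, 1, and Δ_i = (y_(i+1) − y_i)/h_i = 8, -11, -3, 0:
  1·M_0 + 4·M_1 + 1·M_2 = 6(Δ_1 - Δ_0) = -114
  1·M_1 + 4·M_2 + 1·M_3 = 6(Δ_2 - Δ_1) = 48
  1·M_2 + 4·M_3 + 1·M_4 = 6(Δ_3 - Δ_2) = 18
Natural end conditions: M_0 = M_4 = 0.
Solving: M_0 = 0, M_1 = -471/14, M_2 = 144/7, M_3 = -9/14, M_4 = 0.
On [2, 3], with S_1(x) = a_1 + b_1·(x - 2) + c_1·(x - 2)² + d_1·(x - 2)³: c_1 = M_1/2 = -471/28, d_1 = (M_2 - M_1)/(6h_1) = 253/28, b_1 = Δ_1 - h_1(2M_1 + M_2)/6 = -45/14.

-16.8214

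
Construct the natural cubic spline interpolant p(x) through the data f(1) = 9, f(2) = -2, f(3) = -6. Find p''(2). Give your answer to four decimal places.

Let M_i = p''(x_i). Step sizes h_i = 1, 1; slopes of the chords Δ_i = (y_(i+1) - y_i)/h_i = -11, -4.
  1·M_0 + 4·M_1 + 1·M_2 = 6(Δ_1 - Δ_0) = 42
Natural end conditions: M_0 = M_2 = 0.
Solving the tridiagonal system: M_0 = 0, M_1 = 21/2, M_2 = 0.

10.5000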